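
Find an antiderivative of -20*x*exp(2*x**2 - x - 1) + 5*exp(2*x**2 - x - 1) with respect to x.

Let u = 2*x**2 - x - 1, so du = (4*x - 1) dx.
Rewriting, the integral becomes -5·∫ e^u du = -5·e^u.
Substituting back, u = 2*x**2 - x - 1.

-5*exp(2*x**2 - x - 1) + C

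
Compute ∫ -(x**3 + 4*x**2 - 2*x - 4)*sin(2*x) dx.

x**3*cos(2*x)/2 - 3*x**2*sin(2*x)/4 + 2*x**2*cos(2*x) - 2*x*sin(2*x) - 7*x*cos(2*x)/4 + 7*sin(2*x)/8 - 3*cos(2*x) + C

Use integration by parts with u = x**3 + 4*x**2 - 2*x - 4, dv = -sin(2*x) dx, so v = cos(2*x)/2.
Apply parts 3 times (tabular method): alternate signs, differentiate u down to 0, integrate dv up.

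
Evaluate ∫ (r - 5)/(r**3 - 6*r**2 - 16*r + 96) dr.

log(r - 6)/20 + log(r - 4)/16 - 9*log(r + 4)/80 + C

Factor the denominator: (r - 6)*(r - 4)*(r + 4).
Partial-fraction decomposition: -9/(80*(r + 4)) + 1/(16*(r - 4)) + 1/(20*(r - 6)).
Integrate each term: A/(r−a) contributes A·log|r−a|.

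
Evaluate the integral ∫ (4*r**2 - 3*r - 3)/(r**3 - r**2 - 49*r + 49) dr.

Factor the denominator: (r - 7)*(r - 1)*(r + 7).
Partial-fraction decomposition: 107/(56*(r + 7)) + 1/(24*(r - 1)) + 43/(21*(r - 7)).
Integrate each term: A/(r−a) contributes A·log|r−a|.

43*log(r - 7)/21 + log(r - 1)/24 + 107*log(r + 7)/56 + C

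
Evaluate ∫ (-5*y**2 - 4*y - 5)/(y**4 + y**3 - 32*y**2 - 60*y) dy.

Factor the denominator: y*(y - 6)*(y + 2)*(y + 5).
Partial-fraction decomposition: 2/(3*(y + 5)) - 17/(48*(y + 2)) - 19/(48*(y - 6)) + 1/(12*y).
Integrate each term: A/(y−a) contributes A·log|y−a|.

log(y)/12 - 19*log(y - 6)/48 - 17*log(y + 2)/48 + 2*log(y + 5)/3 + C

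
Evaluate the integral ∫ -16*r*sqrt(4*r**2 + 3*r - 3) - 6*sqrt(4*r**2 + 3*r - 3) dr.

-4*(4*r**2 + 3*r - 3)**(3/2)/3 + C

Let u = 4*r**2 + 3*r - 3, so du = (8*r + 3) dr.
Rewriting, the integral becomes -2·∫ √u du = -2·(2/3)u^(3/2).
Substituting back, u = 4*r**2 + 3*r - 3.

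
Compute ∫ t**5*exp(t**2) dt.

(t**4 - 2*t**2 + 2)*exp(t**2)/2 + C

Let u = t², du = 2t dt; rewrite as (1/2)∫ u^2·exp(1u) du.
Now integrate by parts 2 times.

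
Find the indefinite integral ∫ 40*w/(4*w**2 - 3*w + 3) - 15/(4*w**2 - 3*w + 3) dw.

5*log(4*w**2 - 3*w + 3) + C

Let u = 4*w**2 - 3*w + 3, so du = (8*w - 3) dw.
Rewriting, the integral becomes 5·∫ 1/u du = 5·log(u).
Substituting back, u = 4*w**2 - 3*w + 3.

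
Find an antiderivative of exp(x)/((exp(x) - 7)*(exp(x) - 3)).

log(exp(x) - 7)/4 - log(exp(x) - 3)/4 + C

Let u = e^x, du = e^x dx.
The integral becomes ∫ du/((u-7)(u-3)); decompose into partial fractions.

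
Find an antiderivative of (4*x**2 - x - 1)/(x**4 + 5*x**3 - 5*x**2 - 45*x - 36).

Factor the denominator: (x - 3)*(x + 1)*(x + 3)*(x + 4).
Partial-fraction decomposition: -67/(21*(x + 4)) + 19/(6*(x + 3)) - 1/(6*(x + 1)) + 4/(21*(x - 3)).
Integrate each term: A/(x−a) contributes A·log|x−a|.

4*log(x - 3)/21 - log(x + 1)/6 + 19*log(x + 3)/6 - 67*log(x + 4)/21 + C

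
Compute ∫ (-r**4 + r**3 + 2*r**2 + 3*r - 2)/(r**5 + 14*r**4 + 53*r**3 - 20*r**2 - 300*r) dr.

log(r)/150 + log(r - 2)/196 + 36021*log(r + 5)/1225 - 365*log(r + 6)/12 + 717/(35*r + 175) + C

Factor the denominator: r*(r - 2)*(r + 5)**2*(r + 6).
Partial-fraction decomposition: -365/(12*(r + 6)) + 36021/(1225*(r + 5)) - 717/(35*(r + 5)**2) + 1/(196*(r - 2)) + 1/(150*r).
Integrate each term; A/(r−a) gives A·log|r−a|; A/(r−a)² gives −A/(r−a).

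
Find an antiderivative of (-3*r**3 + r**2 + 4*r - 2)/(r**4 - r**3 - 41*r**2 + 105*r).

Factor the denominator: r*(r - 5)*(r - 3)*(r + 7).
Partial-fraction decomposition: -131/(105*(r + 7)) + 31/(30*(r - 3)) - 83/(30*(r - 5)) - 2/(105*r).
Integrate each term: A/(r−a) contributes A·log|r−a|.

-2*log(r)/105 - 83*log(r - 5)/30 + 31*log(r - 3)/30 - 131*log(r + 7)/105 + C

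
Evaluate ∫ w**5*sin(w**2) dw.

Let u = w², du = 2w dw; rewrite as (1/2)∫ u^2·sin(1u) du.
Now integrate by parts 2 times.

-w**4*cos(w**2)/2 + w**2*sin(w**2) + cos(w**2) + C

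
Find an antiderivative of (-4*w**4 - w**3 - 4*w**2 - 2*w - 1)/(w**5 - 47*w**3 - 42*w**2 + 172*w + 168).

-1693*log(w - 7)/780 + 31*log(w - 2)/160 - log(w + 1)/20 + 23*log(w + 2)/48 - 5101*log(w + 6)/2080 + C

Factor the denominator: (w - 7)*(w - 2)*(w + 1)*(w + 2)*(w + 6).
Partial-fraction decomposition: -5101/(2080*(w + 6)) + 23/(48*(w + 2)) - 1/(20*(w + 1)) + 31/(160*(w - 2)) - 1693/(780*(w - 7)).
Integrate each term: A/(w−a) contributes A·log|w−a|.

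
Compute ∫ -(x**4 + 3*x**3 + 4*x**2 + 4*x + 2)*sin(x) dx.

Use integration by parts with u = x**4 + 3*x**3 + 4*x**2 + 4*x + 2, dv = -sin(x) dx, so v = cos(x).
Apply parts 4 times (tabular method): alternate signs, differentiate u down to 0, integrate dv up.

x**4*cos(x) - 4*x**3*sin(x) + 3*x**3*cos(x) - 9*x**2*sin(x) - 8*x**2*cos(x) + 16*x*sin(x) - 14*x*cos(x) + 14*sin(x) + 18*cos(x) + C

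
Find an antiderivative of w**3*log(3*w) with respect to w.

w**4*(log(w) + log(3))/4 - w**4/16 + C

Use integration by parts with u = log(3*w), dv = w**3 dw.
Then du = 1/w dw and v = w**4/4.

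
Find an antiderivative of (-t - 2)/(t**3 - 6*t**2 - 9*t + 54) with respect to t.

-8*log(t - 6)/27 + 5*log(t - 3)/18 + log(t + 3)/54 + C

Factor the denominator: (t - 6)*(t - 3)*(t + 3).
Partial-fraction decomposition: 1/(54*(t + 3)) + 5/(18*(t - 3)) - 8/(27*(t - 6)).
Integrate each term: A/(t−a) contributes A·log|t−a|.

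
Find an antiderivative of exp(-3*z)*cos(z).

exp(-3*z)*sin(z)/10 - 3*exp(-3*z)*cos(z)/10 + C

Let I denote the integral. Integrate by parts with u = cos(z), dv = exp(-3*z) dz, so v = -exp(-3*z)/3: I = -exp(-3*z)*cos(z)/3 − (1/3)·∫ exp(-3*z)*sin(z) dz.
Apply parts again with u = sin(z), dv = exp(-3*z) dz: ∫ exp(-3*z)*sin(z) dz = -exp(-3*z)*sin(z)/3 + (1/3)·I. Substituting back brings back I: I = exp(-3*z)*sin(z)/9 - exp(-3*z)*cos(z)/3 − (1/9)·I.
Solving for I: (1 + 1/9)·I equals the remaining terms, so I = (9/10)·(exp(-3*z)*sin(z)/9 - exp(-3*z)*cos(z)/3).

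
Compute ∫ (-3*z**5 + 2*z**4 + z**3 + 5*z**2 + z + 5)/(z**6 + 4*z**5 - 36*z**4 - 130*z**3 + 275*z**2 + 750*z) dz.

log(z)/150 - 1573*log(z - 5)/1400 + 487*log(z - 3)/1920 - 143*log(z + 2)/630 - 55001*log(z + 5)/28800 - 425/(48*z + 240) + C

Factor the denominator: z*(z - 5)*(z - 3)*(z + 2)*(z + 5)**2.
Partial-fraction decomposition: -55001/(28800*(z + 5)) + 425/(48*(z + 5)**2) - 143/(630*(z + 2)) + 487/(1920*(z - 3)) - 1573/(1400*(z - 5)) + 1/(150*z).
Integrate each term; A/(z−a) gives A·log|z−a|; A/(z−a)² gives −A/(z−a).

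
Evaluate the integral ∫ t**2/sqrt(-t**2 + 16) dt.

Substitute t = 4·sin(θ), so dt = 4·cos(θ) dθ and the radical becomes sqrt(-t**2 + 16) = 4·cos(θ) by the Pythagorean identity.
Integrate the resulting trig expression in θ, then back-substitute θ = asin(t/4), sin(θ) = t/4, cos(θ) = sqrt(-t**2 + 16)/4 (absorbing any constant into C).

-t*sqrt(-t**2 + 16)/2 + 8*asin(t/4) + C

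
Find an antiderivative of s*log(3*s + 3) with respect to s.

Use integration by parts with u = log(3*s + 3), dv = s ds.
Then du = 3/(3*s + 3) ds and v = s**2/2.

s**2*log(3*s + 3)/2 - s**2/4 + s/2 - log(s + 1)/2 + C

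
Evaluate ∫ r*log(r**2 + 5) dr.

Let u = r**2 + 5, so du = (2*r) dr.
The integral becomes (1/2)·∫ log(u) du; integrate by parts with u′=log(u), dv′=du.

r**2*log(r**2 + 5)/2 - r**2/2 + 5*log(r**2 + 5)/2 + C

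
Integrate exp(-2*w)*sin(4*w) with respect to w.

Let I denote the integral. Integrate by parts with u = sin(4*w), dv = exp(-2*w) dw, so v = -exp(-2*w)/2: I = -exp(-2*w)*sin(4*w)/2 + 2·∫ exp(-2*w)*cos(4*w) dw.
Apply parts again with u = cos(4*w), dv = exp(-2*w) dw: ∫ exp(-2*w)*cos(4*w) dw = -exp(-2*w)*cos(4*w)/2 − 2·I. Substituting back brings back I: I = -exp(-2*w)*sin(4*w)/2 - exp(-2*w)*cos(4*w) − 4·I.
Solving for I: (1 + 4)·I equals the remaining terms, so I = (1/5)·(-exp(-2*w)*sin(4*w)/2 - exp(-2*w)*cos(4*w)).

-exp(-2*w)*sin(4*w)/10 - exp(-2*w)*cos(4*w)/5 + C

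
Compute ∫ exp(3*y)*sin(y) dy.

3*exp(3*y)*sin(y)/10 - exp(3*y)*cos(y)/10 + C

Let I denote the integral. Integrate by parts with u = sin(y), dv = exp(3*y) dy, so v = exp(3*y)/3: I = exp(3*y)*sin(y)/3 − (1/3)·∫ exp(3*y)*cos(y) dy.
Apply parts again with u = cos(y), dv = exp(3*y) dy: ∫ exp(3*y)*cos(y) dy = exp(3*y)*cos(y)/3 + (1/3)·I. Substituting back brings back I: I = exp(3*y)*sin(y)/3 - exp(3*y)*cos(y)/9 − (1/9)·I.
Solving for I: (1 + 1/9)·I equals the remaining terms, so I = (9/10)·(exp(3*y)*sin(y)/3 - exp(3*y)*cos(y)/9).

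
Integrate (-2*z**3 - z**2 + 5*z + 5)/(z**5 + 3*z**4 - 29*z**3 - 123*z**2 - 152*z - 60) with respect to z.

-433*log(z - 6)/4312 + 3*log(z + 1)/784 - 7*log(z + 2)/24 + 205*log(z + 5)/528 + 1/(28*z + 28) + C

Factor the denominator: (z - 6)*(z + 1)**2*(z + 2)*(z + 5).
Partial-fraction decomposition: 205/(528*(z + 5)) - 7/(24*(z + 2)) + 3/(784*(z + 1)) - 1/(28*(z + 1)**2) - 433/(4312*(z - 6)).
Integrate each term; A/(z−a) gives A·log|z−a|; A/(z−a)² gives −A/(z−a).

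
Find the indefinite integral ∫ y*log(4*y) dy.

Use integration by parts with u = log(4*y), dv = y dy.
Then du = 1/y dy and v = y**2/2.

y**2*(log(y) + 2*log(2))/2 - y**2/4 + C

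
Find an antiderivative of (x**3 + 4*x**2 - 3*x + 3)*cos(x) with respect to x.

Use integration by parts with u = x**3 + 4*x**2 - 3*x + 3, dv = cos(x) dx, so v = sin(x).
Apply parts 3 times (tabular method): alternate signs, differentiate u down to 0, integrate dv up.

x**3*sin(x) + 4*x**2*sin(x) + 3*x**2*cos(x) - 9*x*sin(x) + 8*x*cos(x) - 5*sin(x) - 9*cos(x) + C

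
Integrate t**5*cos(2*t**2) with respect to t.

t**4*sin(2*t**2)/4 + t**2*cos(2*t**2)/4 - sin(2*t**2)/8 + C

Let u = t², du = 2t dt; rewrite as (1/2)∫ u^2·cos(2u) du.
Now integrate by parts 2 times.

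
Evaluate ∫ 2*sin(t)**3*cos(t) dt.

Let u = sin(t), so du = (cos(t)) dt.
Rewriting, the integral becomes 2·∫ u^3 du = 2·u^4/4.
Substituting back, u = sin(t).

sin(t)**4/2 + C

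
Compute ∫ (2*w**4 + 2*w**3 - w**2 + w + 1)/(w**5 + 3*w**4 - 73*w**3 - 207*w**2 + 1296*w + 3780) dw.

Factor the denominator: (w - 6)**2*(w + 3)*(w + 5)*(w + 7).
Partial-fraction decomposition: 4061/(1352*(w + 7)) - 971/(484*(w + 5)) + 97/(648*(w + 3)) + 1412566/(1656369*(w - 6)) + 2995/(1287*(w - 6)**2).
Integrate each term; A/(w−a) gives A·log|w−a|; A/(w−a)² gives −A/(w−a).

1412566*log(w - 6)/1656369 + 97*log(w + 3)/648 - 971*log(w + 5)/484 + 4061*log(w + 7)/1352 - 2995/(1287*w - 7722) + C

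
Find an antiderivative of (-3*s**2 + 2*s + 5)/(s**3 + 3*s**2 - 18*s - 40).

Factor the denominator: (s - 4)*(s + 2)*(s + 5).
Partial-fraction decomposition: -80/(27*(s + 5)) + 11/(18*(s + 2)) - 35/(54*(s - 4)).
Integrate each term: A/(s−a) contributes A·log|s−a|.

-35*log(s - 4)/54 + 11*log(s + 2)/18 - 80*log(s + 5)/27 + C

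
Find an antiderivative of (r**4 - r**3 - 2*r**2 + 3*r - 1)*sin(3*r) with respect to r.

-r**4*cos(3*r)/3 + 4*r**3*sin(3*r)/9 + r**3*cos(3*r)/3 - r**2*sin(3*r)/3 + 10*r**2*cos(3*r)/9 - 20*r*sin(3*r)/27 - 11*r*cos(3*r)/9 + 11*sin(3*r)/27 + 7*cos(3*r)/81 + C

Use integration by parts with u = r**4 - r**3 - 2*r**2 + 3*r - 1, dv = sin(3*r) dr, so v = -cos(3*r)/3.
Apply parts 4 times (tabular method): alternate signs, differentiate u down to 0, integrate dv up.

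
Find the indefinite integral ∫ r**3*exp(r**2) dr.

(r**2 - 1)*exp(r**2)/2 + C

Let u = r², du = 2r dr; rewrite as (1/2)∫ u^1·exp(1u) du.
Now integrate by parts 1 time.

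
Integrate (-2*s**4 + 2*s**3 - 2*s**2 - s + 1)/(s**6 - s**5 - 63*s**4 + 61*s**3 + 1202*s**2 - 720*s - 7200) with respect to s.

Factor the denominator: (s - 5)**2*(s - 4)*(s + 3)*(s + 4)*(s + 6).
Partial-fraction decomposition: 3089/(7260*(s + 6)) - 667/(1296*(s + 4)) + 115/(672*(s + 3)) - 419/(560*(s - 4)) + 208961/(313632*(s - 5)) - 527/(396*(s - 5)**2).
Integrate each term; A/(s−a) gives A·log|s−a|; A/(s−a)² gives −A/(s−a).

208961*log(s - 5)/313632 - 419*log(s - 4)/560 + 115*log(s + 3)/672 - 667*log(s + 4)/1296 + 3089*log(s + 6)/7260 + 527/(396*s - 1980) + C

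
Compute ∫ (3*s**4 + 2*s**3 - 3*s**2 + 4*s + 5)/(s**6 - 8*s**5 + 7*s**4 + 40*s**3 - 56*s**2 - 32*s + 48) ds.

4241*log(s - 6)/4480 - 19*log(s - 2)/36 - 11*log(s - 1)/30 - log(s + 1)/126 - 17*log(s + 2)/384 + 65/(48*s - 96) + C

Factor the denominator: (s - 6)*(s - 2)**2*(s - 1)*(s + 1)*(s + 2).
Partial-fraction decomposition: -17/(384*(s + 2)) - 1/(126*(s + 1)) - 11/(30*(s - 1)) - 19/(36*(s - 2)) - 65/(48*(s - 2)**2) + 4241/(4480*(s - 6)).
Integrate each term; A/(s−a) gives A·log|s−a|; A/(s−a)² gives −A/(s−a).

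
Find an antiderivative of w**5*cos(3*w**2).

w**4*sin(3*w**2)/6 + w**2*cos(3*w**2)/9 - sin(3*w**2)/27 + C

Let u = w², du = 2w dw; rewrite as (1/2)∫ u^2·cos(3u) du.
Now integrate by parts 2 times.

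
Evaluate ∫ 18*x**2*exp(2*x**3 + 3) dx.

3*exp(2*x**3 + 3) + C

Let u = 2*x**3 + 3, so du = (6*x**2) dx.
Rewriting, the integral becomes 3·∫ e^u du = 3·e^u.
Substituting back, u = 2*x**3 + 3.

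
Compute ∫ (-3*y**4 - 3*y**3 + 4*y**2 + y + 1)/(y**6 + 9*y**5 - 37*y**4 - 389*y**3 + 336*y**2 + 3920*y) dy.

Factor the denominator: y*(y - 5)*(y - 4)*(y + 4)*(y + 7)**2.
Partial-fraction decomposition: -1429/(14553*(y + 7)) - 136/(63*(y + 7)**2) + 515/(2592*(y + 4)) + 81/(352*(y - 4)) - 134/(405*(y - 5)) + 1/(3920*y).
Integrate each term; A/(y−a) gives A·log|y−a|; A/(y−a)² gives −A/(y−a).

log(y)/3920 - 134*log(y - 5)/405 + 81*log(y - 4)/352 + 515*log(y + 4)/2592 - 1429*log(y + 7)/14553 + 136/(63*y + 441) + C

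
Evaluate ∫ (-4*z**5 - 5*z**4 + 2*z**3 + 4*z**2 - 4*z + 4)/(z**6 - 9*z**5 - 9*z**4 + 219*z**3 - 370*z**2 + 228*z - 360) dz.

-2176529*log(z - 6)/662596 - 9*log(z - 2)/28 - 9249*log(z + 5)/22022 + 935*log(z**2 + 1)/71188 - 125*atan(z)/35594 + 9257/(407*z - 2442) + C

Factor the denominator: (z - 6)**2*(z - 2)*(z + 5)*(z**2 + 1).
Partial-fraction decomposition: 5*(187*z - 25)/(35594*(z**2 + 1)) - 9249/(22022*(z + 5)) - 9/(28*(z - 2)) - 2176529/(662596*(z - 6)) - 9257/(407*(z - 6)**2).
Integrate each term; A/(z−a) gives A·log|z−a|; the (Bz+D)/(z²+p²) term gives a log and an atan.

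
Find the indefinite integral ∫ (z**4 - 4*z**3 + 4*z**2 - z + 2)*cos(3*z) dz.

Use integration by parts with u = z**4 - 4*z**3 + 4*z**2 - z + 2, dv = cos(3*z) dz, so v = sin(3*z)/3.
Apply parts 4 times (tabular method): alternate signs, differentiate u down to 0, integrate dv up.

z**4*sin(3*z)/3 - 4*z**3*sin(3*z)/3 + 4*z**3*cos(3*z)/9 + 8*z**2*sin(3*z)/9 - 4*z**2*cos(3*z)/3 + 5*z*sin(3*z)/9 + 16*z*cos(3*z)/27 + 38*sin(3*z)/81 + 5*cos(3*z)/27 + C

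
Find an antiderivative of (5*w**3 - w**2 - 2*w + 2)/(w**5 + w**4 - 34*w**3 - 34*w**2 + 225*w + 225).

Factor the denominator: (w - 5)*(w - 3)*(w + 1)*(w + 3)*(w + 5).
Partial-fraction decomposition: -319/(320*(w + 5)) + 17/(24*(w + 3)) - 1/(96*(w + 1)) - 61/(192*(w - 3)) + 37/(60*(w - 5)).
Integrate each term: A/(w−a) contributes A·log|w−a|.

37*log(w - 5)/60 - 61*log(w - 3)/192 - log(w + 1)/96 + 17*log(w + 3)/24 - 319*log(w + 5)/320 + C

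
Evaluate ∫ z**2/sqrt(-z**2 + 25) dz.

-z*sqrt(-z**2 + 25)/2 + 25*asin(z/5)/2 + C

Substitute z = 5·sin(θ), so dz = 5·cos(θ) dθ and the radical becomes sqrt(-z**2 + 25) = 5·cos(θ) by the Pythagorean identity.
Integrate the resulting trig expression in θ, then back-substitute θ = asin(z/5), sin(θ) = z/5, cos(θ) = sqrt(-z**2 + 25)/5 (absorbing any constant into C).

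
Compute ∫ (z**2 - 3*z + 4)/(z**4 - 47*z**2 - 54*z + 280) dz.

8*log(z - 7)/165 - log(z - 2)/105 + 16*log(z + 4)/33 - 11*log(z + 5)/21 + C

Factor the denominator: (z - 7)*(z - 2)*(z + 4)*(z + 5).
Partial-fraction decomposition: -11/(21*(z + 5)) + 16/(33*(z + 4)) - 1/(105*(z - 2)) + 8/(165*(z - 7)).
Integrate each term: A/(z−a) contributes A·log|z−a|.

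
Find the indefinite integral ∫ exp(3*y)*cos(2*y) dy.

2*exp(3*y)*sin(2*y)/13 + 3*exp(3*y)*cos(2*y)/13 + C

Let I denote the integral. Integrate by parts with u = cos(2*y), dv = exp(3*y) dy, so v = exp(3*y)/3: I = exp(3*y)*cos(2*y)/3 + (2/3)·∫ exp(3*y)*sin(2*y) dy.
Apply parts again with u = sin(2*y), dv = exp(3*y) dy: ∫ exp(3*y)*sin(2*y) dy = exp(3*y)*sin(2*y)/3 − (2/3)·I. Substituting back brings back I: I = 2*exp(3*y)*sin(2*y)/9 + exp(3*y)*cos(2*y)/3 − (4/9)·I.
Solving for I: (1 + 4/9)·I equals the remaining terms, so I = (9/13)·(2*exp(3*y)*sin(2*y)/9 + exp(3*y)*cos(2*y)/3).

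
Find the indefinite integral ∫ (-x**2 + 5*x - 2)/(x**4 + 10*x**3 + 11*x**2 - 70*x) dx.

Factor the denominator: x*(x - 2)*(x + 5)*(x + 7).
Partial-fraction decomposition: 43/(63*(x + 7)) - 26/(35*(x + 5)) + 2/(63*(x - 2)) + 1/(35*x).
Integrate each term: A/(x−a) contributes A·log|x−a|.

log(x)/35 + 2*log(x - 2)/63 - 26*log(x + 5)/35 + 43*log(x + 7)/63 + C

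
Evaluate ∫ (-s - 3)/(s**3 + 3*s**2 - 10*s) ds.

Factor the denominator: s*(s - 2)*(s + 5).
Partial-fraction decomposition: 2/(35*(s + 5)) - 5/(14*(s - 2)) + 3/(10*s).
Integrate each term: A/(s−a) contributes A·log|s−a|.

3*log(s)/10 - 5*log(s - 2)/14 + 2*log(s + 5)/35 + C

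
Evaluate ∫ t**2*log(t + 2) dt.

Use integration by parts with u = log(t + 2), dv = t**2 dt.
Then du = 1/(t + 2) dt and v = t**3/3.

t**3*log(t + 2)/3 - t**3/9 + t**2/3 - 4*t/3 + 8*log(t + 2)/3 + C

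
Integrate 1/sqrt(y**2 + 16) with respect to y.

Substitute y = 4·tan(θ), so dy = 4·sec(θ)^2 dθ and the radical becomes sqrt(y**2 + 16) = 4·sec(θ) by the Pythagorean identity.
Integrate the resulting trig expression in θ, then back-substitute tan(θ) = y/4, sec(θ) = sqrt(y**2 + 16)/4 (absorbing any constant into C).

log(y + sqrt(y**2 + 16)) + C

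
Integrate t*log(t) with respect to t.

Use integration by parts with u = log(t), dv = t dt.
Then du = 1/t dt and v = t**2/2.

t**2*log(t)/2 - t**2/4 + C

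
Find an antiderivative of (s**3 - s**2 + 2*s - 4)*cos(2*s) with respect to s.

s**3*sin(2*s)/2 - s**2*sin(2*s)/2 + 3*s**2*cos(2*s)/4 + s*sin(2*s)/4 - s*cos(2*s)/2 - 7*sin(2*s)/4 + cos(2*s)/8 + C

Use integration by parts with u = s**3 - s**2 + 2*s - 4, dv = cos(2*s) ds, so v = sin(2*s)/2.
Apply parts 3 times (tabular method): alternate signs, differentiate u down to 0, integrate dv up.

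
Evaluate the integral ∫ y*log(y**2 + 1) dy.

Let u = y**2 + 1, so du = (2*y) dy.
The integral becomes (1/2)·∫ log(u) du; integrate by parts with u′=log(u), dv′=du.

y**2*log(y**2 + 1)/2 - y**2/2 + log(y**2 + 1)/2 + C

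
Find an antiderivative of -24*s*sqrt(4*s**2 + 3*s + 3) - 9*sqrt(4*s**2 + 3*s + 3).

-2*(4*s**2 + 3*s + 3)**(3/2) + C

Let u = 4*s**2 + 3*s + 3, so du = (8*s + 3) ds.
Rewriting, the integral becomes -3·∫ √u du = -3·(2/3)u^(3/2).
Substituting back, u = 4*s**2 + 3*s + 3.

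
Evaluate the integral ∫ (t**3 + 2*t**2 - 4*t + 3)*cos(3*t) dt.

Use integration by parts with u = t**3 + 2*t**2 - 4*t + 3, dv = cos(3*t) dt, so v = sin(3*t)/3.
Apply parts 3 times (tabular method): alternate signs, differentiate u down to 0, integrate dv up.

t**3*sin(3*t)/3 + 2*t**2*sin(3*t)/3 + t**2*cos(3*t)/3 - 14*t*sin(3*t)/9 + 4*t*cos(3*t)/9 + 23*sin(3*t)/27 - 14*cos(3*t)/27 + C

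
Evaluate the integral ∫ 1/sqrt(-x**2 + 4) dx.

Substitute x = 2·sin(θ), so dx = 2·cos(θ) dθ and the radical becomes sqrt(-x**2 + 4) = 2·cos(θ) by the Pythagorean identity.
Integrate the resulting trig expression in θ, then back-substitute θ = asin(x/2), sin(θ) = x/2, cos(θ) = sqrt(-x**2 + 4)/2 (absorbing any constant into C).

asin(x/2) + C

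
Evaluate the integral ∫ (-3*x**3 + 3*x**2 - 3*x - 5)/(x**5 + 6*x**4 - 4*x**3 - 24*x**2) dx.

13*log(x)/144 - 23*log(x - 2)/128 - 37*log(x + 2)/64 + 769*log(x + 6)/1152 - 5/(24*x) + C

Factor the denominator: x**2*(x - 2)*(x + 2)*(x + 6).
Partial-fraction decomposition: 769/(1152*(x + 6)) - 37/(64*(x + 2)) - 23/(128*(x - 2)) + 13/(144*x) + 5/(24*x**2).
Integrate each term; A/(x−a) gives A·log|x−a|; A/(x−a)² gives −A/(x−a).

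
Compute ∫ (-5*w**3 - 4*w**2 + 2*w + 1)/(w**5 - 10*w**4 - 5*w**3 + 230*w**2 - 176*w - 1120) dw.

-316*log(w - 7)/99 + 17*log(w - 5)/3 - 125*log(w - 4)/48 - log(w + 2)/36 + 83*log(w + 4)/528 + C

Factor the denominator: (w - 7)*(w - 5)*(w - 4)*(w + 2)*(w + 4).
Partial-fraction decomposition: 83/(528*(w + 4)) - 1/(36*(w + 2)) - 125/(48*(w - 4)) + 17/(3*(w - 5)) - 316/(99*(w - 7)).
Integrate each term: A/(w−a) contributes A·log|w−a|.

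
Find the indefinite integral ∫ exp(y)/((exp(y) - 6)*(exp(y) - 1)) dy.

Let u = e^y, du = e^y dy.
The integral becomes ∫ du/((u-6)(u-1)); decompose into partial fractions.

log(exp(y) - 6)/5 - log(exp(y) - 1)/5 + C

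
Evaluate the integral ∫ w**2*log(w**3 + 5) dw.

Let u = w**3 + 5, so du = (3*w**2) dw.
The integral becomes (1/3)·∫ log(u) du; integrate by parts with u′=log(u), dv′=du.

w**3*log(w**3 + 5)/3 - w**3/3 + 5*log(w**3 + 5)/3 + C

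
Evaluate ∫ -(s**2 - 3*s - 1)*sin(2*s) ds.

Use integration by parts with u = s**2 - 3*s - 1, dv = -sin(2*s) ds, so v = cos(2*s)/2.
Apply parts 2 times (tabular method): alternate signs, differentiate u down to 0, integrate dv up.

s**2*cos(2*s)/2 - s*sin(2*s)/2 - 3*s*cos(2*s)/2 + 3*sin(2*s)/4 - 3*cos(2*s)/4 + C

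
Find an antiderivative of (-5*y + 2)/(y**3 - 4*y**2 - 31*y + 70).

Factor the denominator: (y - 7)*(y - 2)*(y + 5).
Partial-fraction decomposition: 9/(28*(y + 5)) + 8/(35*(y - 2)) - 11/(20*(y - 7)).
Integrate each term: A/(y−a) contributes A·log|y−a|.

-11*log(y - 7)/20 + 8*log(y - 2)/35 + 9*log(y + 5)/28 + C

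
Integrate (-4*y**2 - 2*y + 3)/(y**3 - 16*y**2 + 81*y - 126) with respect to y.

Factor the denominator: (y - 7)*(y - 6)*(y - 3).
Partial-fraction decomposition: -13/(4*(y - 3)) + 51/(y - 6) - 207/(4*(y - 7)).
Integrate each term: A/(y−a) contributes A·log|y−a|.

-207*log(y - 7)/4 + 51*log(y - 6) - 13*log(y - 3)/4 + C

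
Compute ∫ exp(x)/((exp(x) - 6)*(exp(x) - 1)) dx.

Let u = e^x, du = e^x dx.
The integral becomes ∫ du/((u-6)(u-1)); decompose into partial fractions.

log(exp(x) - 6)/5 - log(exp(x) - 1)/5 + C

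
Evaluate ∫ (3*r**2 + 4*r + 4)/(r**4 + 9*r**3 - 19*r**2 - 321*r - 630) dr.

136*log(r - 6)/1287 - 19*log(r + 3)/72 + 59*log(r + 5)/44 - 123*log(r + 7)/104 + C

Factor the denominator: (r - 6)*(r + 3)*(r + 5)*(r + 7).
Partial-fraction decomposition: -123/(104*(r + 7)) + 59/(44*(r + 5)) - 19/(72*(r + 3)) + 136/(1287*(r - 6)).
Integrate each term: A/(r−a) contributes A·log|r−a|.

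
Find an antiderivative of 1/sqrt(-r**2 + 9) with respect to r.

asin(r/3) + C

Substitute r = 3·sin(θ), so dr = 3·cos(θ) dθ and the radical becomes sqrt(-r**2 + 9) = 3·cos(θ) by the Pythagorean identity.
Integrate the resulting trig expression in θ, then back-substitute θ = asin(r/3), sin(θ) = r/3, cos(θ) = sqrt(-r**2 + 9)/3 (absorbing any constant into C).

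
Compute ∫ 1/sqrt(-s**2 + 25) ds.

Substitute s = 5·sin(θ), so ds = 5·cos(θ) dθ and the radical becomes sqrt(-s**2 + 25) = 5·cos(θ) by the Pythagorean identity.
Integrate the resulting trig expression in θ, then back-substitute θ = asin(s/5), sin(θ) = s/5, cos(θ) = sqrt(-s**2 + 25)/5 (absorbing any constant into C).

asin(s/5) + C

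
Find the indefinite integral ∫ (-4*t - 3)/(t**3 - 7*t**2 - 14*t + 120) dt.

Factor the denominator: (t - 6)*(t - 5)*(t + 4).
Partial-fraction decomposition: 13/(90*(t + 4)) + 23/(9*(t - 5)) - 27/(10*(t - 6)).
Integrate each term: A/(t−a) contributes A·log|t−a|.

-27*log(t - 6)/10 + 23*log(t - 5)/9 + 13*log(t + 4)/90 + C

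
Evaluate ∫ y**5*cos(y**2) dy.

Let u = y², du = 2y dy; rewrite as (1/2)∫ u^2·cos(1u) du.
Now integrate by parts 2 times.

y**4*sin(y**2)/2 + y**2*cos(y**2) - sin(y**2) + C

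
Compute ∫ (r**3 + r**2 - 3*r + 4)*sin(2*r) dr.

-r**3*cos(2*r)/2 + 3*r**2*sin(2*r)/4 - r**2*cos(2*r)/2 + r*sin(2*r)/2 + 9*r*cos(2*r)/4 - 9*sin(2*r)/8 - 7*cos(2*r)/4 + C

Use integration by parts with u = r**3 + r**2 - 3*r + 4, dv = sin(2*r) dr, so v = -cos(2*r)/2.
Apply parts 3 times (tabular method): alternate signs, differentiate u down to 0, integrate dv up.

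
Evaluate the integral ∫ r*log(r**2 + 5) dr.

r**2*log(r**2 + 5)/2 - r**2/2 + 5*log(r**2 + 5)/2 + C

Let u = r**2 + 5, so du = (2*r) dr.
The integral becomes (1/2)·∫ log(u) du; integrate by parts with u′=log(u), dv′=du.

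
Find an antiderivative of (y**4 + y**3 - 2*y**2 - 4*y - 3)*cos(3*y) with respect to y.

y**4*sin(3*y)/3 + y**3*sin(3*y)/3 + 4*y**3*cos(3*y)/9 - 10*y**2*sin(3*y)/9 + y**2*cos(3*y)/3 - 14*y*sin(3*y)/9 - 20*y*cos(3*y)/27 - 61*sin(3*y)/81 - 14*cos(3*y)/27 + C

Use integration by parts with u = y**4 + y**3 - 2*y**2 - 4*y - 3, dv = cos(3*y) dy, so v = sin(3*y)/3.
Apply parts 4 times (tabular method): alternate signs, differentiate u down to 0, integrate dv up.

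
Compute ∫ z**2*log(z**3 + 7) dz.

Let u = z**3 + 7, so du = (3*z**2) dz.
The integral becomes (1/3)·∫ log(u) du; integrate by parts with u′=log(u), dv′=du.

z**3*log(z**3 + 7)/3 - z**3/3 + 7*log(z**3 + 7)/3 + C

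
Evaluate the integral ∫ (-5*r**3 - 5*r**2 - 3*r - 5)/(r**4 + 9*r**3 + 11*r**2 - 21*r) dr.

5*log(r)/21 - 9*log(r - 1)/16 + 47*log(r + 3)/24 - 743*log(r + 7)/112 + C

Factor the denominator: r*(r - 1)*(r + 3)*(r + 7).
Partial-fraction decomposition: -743/(112*(r + 7)) + 47/(24*(r + 3)) - 9/(16*(r - 1)) + 5/(21*r).
Integrate each term: A/(r−a) contributes A·log|r−a|.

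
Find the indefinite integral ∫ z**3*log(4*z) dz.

Use integration by parts with u = log(4*z), dv = z**3 dz.
Then du = 1/z dz and v = z**4/4.

z**4*(log(z) + 2*log(2))/4 - z**4/16 + C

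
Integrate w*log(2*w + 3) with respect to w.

Use integration by parts with u = log(2*w + 3), dv = w dw.
Then du = 2/(2*w + 3) dw and v = w**2/2.

w**2*log(2*w + 3)/2 - w**2/4 + 3*w/4 - 9*log(2*w + 3)/8 + C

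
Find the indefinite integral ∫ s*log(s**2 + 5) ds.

Let u = s**2 + 5, so du = (2*s) ds.
The integral becomes (1/2)·∫ log(u) du; integrate by parts with u′=log(u), dv′=du.

s**2*log(s**2 + 5)/2 - s**2/2 + 5*log(s**2 + 5)/2 + C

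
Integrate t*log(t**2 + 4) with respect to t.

t**2*log(t**2 + 4)/2 - t**2/2 + 2*log(t**2 + 4) + C

Let u = t**2 + 4, so du = (2*t) dt.
The integral becomes (1/2)·∫ log(u) du; integrate by parts with u′=log(u), dv′=du.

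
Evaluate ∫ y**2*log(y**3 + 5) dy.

Let u = y**3 + 5, so du = (3*y**2) dy.
The integral becomes (1/3)·∫ log(u) du; integrate by parts with u′=log(u), dv′=du.

y**3*log(y**3 + 5)/3 - y**3/3 + 5*log(y**3 + 5)/3 + C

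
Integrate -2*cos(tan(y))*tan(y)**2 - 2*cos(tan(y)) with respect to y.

-2*sin(tan(y)) + C

Let u = tan(y), so du = (tan(y)**2 + 1) dy.
Rewriting, the integral becomes -2·∫ cos(u) du = -2·sin(u).
Substituting back, u = tan(y).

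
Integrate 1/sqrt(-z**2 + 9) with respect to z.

Substitute z = 3·sin(θ), so dz = 3·cos(θ) dθ and the radical becomes sqrt(-z**2 + 9) = 3·cos(θ) by the Pythagorean identity.
Integrate the resulting trig expression in θ, then back-substitute θ = asin(z/3), sin(θ) = z/3, cos(θ) = sqrt(-z**2 + 9)/3 (absorbing any constant into C).

asin(z/3) + C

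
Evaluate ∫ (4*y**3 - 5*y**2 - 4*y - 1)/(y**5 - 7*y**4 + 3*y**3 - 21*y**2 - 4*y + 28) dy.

Factor the denominator: (y - 7)*(y - 1)*(y + 1)*(y**2 + 4).
Partial-fraction decomposition: -(121*y - 213)/(265*(y**2 + 4)) - 3/(40*(y + 1)) + 1/(10*(y - 1)) + 183/(424*(y - 7)).
Integrate each term; A/(y−a) gives A·log|y−a|; the (By+D)/(y²+p²) term gives a log and an atan.

183*log(y - 7)/424 + log(y - 1)/10 - 3*log(y + 1)/40 - 121*log(y**2 + 4)/530 + 213*atan(y/2)/530 + C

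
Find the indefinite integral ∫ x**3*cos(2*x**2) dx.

Let u = x², du = 2x dx; rewrite as (1/2)∫ u^1·cos(2u) du.
Now integrate by parts 1 time.

x**2*sin(2*x**2)/4 + cos(2*x**2)/8 + C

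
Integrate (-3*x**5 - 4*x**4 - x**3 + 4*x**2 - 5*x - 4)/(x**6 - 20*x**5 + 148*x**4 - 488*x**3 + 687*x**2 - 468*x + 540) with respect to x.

2717041*log(x - 6)/12321 - 11929*log(x - 5)/52 + 1063*log(x - 3)/180 - 4067*log(x**2 + 1)/355940 - 398*atan(x)/88985 + 28618/(111*x - 666) + C

Factor the denominator: (x - 6)**2*(x - 5)*(x - 3)*(x**2 + 1).
Partial-fraction decomposition: -(4067*x + 796)/(177970*(x**2 + 1)) + 1063/(180*(x - 3)) - 11929/(52*(x - 5)) + 2717041/(12321*(x - 6)) - 28618/(111*(x - 6)**2).
Integrate each term; A/(x−a) gives A·log|x−a|; the (Bx+D)/(x²+p²) term gives a log and an atan.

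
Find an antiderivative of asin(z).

Use integration by parts with u = arcsin(z), dv = dz.
Then du = 1/sqrt(-z**2 + 1) dz.

z*asin(z) + sqrt(-z**2 + 1) + C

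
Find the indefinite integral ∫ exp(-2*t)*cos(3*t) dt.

Let I denote the integral. Integrate by parts with u = cos(3*t), dv = exp(-2*t) dt, so v = -exp(-2*t)/2: I = -exp(-2*t)*cos(3*t)/2 − (3/2)·∫ exp(-2*t)*sin(3*t) dt.
Apply parts again with u = sin(3*t), dv = exp(-2*t) dt: ∫ exp(-2*t)*sin(3*t) dt = -exp(-2*t)*sin(3*t)/2 + (3/2)·I. Substituting back brings back I: I = 3*exp(-2*t)*sin(3*t)/4 - exp(-2*t)*cos(3*t)/2 − (9/4)·I.
Solving for I: (1 + 9/4)·I equals the remaining terms, so I = (4/13)·(3*exp(-2*t)*sin(3*t)/4 - exp(-2*t)*cos(3*t)/2).

3*exp(-2*t)*sin(3*t)/13 - 2*exp(-2*t)*cos(3*t)/13 + C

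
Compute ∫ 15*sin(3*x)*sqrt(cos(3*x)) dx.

Let u = cos(3*x), so du = (-3*sin(3*x)) dx.
Rewriting, the integral becomes -5·∫ √u du = -5·(2/3)u^(3/2).
Substituting back, u = cos(3*x).

-10*cos(3*x)**(3/2)/3 + C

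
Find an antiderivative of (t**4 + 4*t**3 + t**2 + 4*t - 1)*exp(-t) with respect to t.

(-t**4 - 8*t**3 - 25*t**2 - 54*t - 53)*exp(-t) + C

Use integration by parts with u = t**4 + 4*t**3 + t**2 + 4*t - 1, dv = exp(-t) dt, so v = -exp(-t).
Apply parts 4 times (tabular method): alternate signs, differentiate u down to 0, integrate dv up.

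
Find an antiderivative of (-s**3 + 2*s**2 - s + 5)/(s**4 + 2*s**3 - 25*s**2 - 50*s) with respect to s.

Factor the denominator: s*(s - 5)*(s + 2)*(s + 5).
Partial-fraction decomposition: -37/(30*(s + 5)) + 23/(42*(s + 2)) - 3/(14*(s - 5)) - 1/(10*s).
Integrate each term: A/(s−a) contributes A·log|s−a|.

-log(s)/10 - 3*log(s - 5)/14 + 23*log(s + 2)/42 - 37*log(s + 5)/30 + C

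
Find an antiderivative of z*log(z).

Use integration by parts with u = log(z), dv = z dz.
Then du = 1/z dz and v = z**2/2.

z**2*log(z)/2 - z**2/4 + C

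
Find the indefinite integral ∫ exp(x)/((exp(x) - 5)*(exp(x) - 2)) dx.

log(exp(x) - 5)/3 - log(exp(x) - 2)/3 + C

Let u = e^x, du = e^x dx.
The integral becomes ∫ du/((u-5)(u-2)); decompose into partial fractions.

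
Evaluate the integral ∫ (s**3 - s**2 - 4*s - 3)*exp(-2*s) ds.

(-4*s**3 - 2*s**2 + 14*s + 19)*exp(-2*s)/8 + C

Use integration by parts with u = s**3 - s**2 - 4*s - 3, dv = exp(-2*s) ds, so v = -exp(-2*s)/2.
Apply parts 3 times (tabular method): alternate signs, differentiate u down to 0, integrate dv up.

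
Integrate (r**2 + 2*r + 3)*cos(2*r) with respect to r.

Use integration by parts with u = r**2 + 2*r + 3, dv = cos(2*r) dr, so v = sin(2*r)/2.
Apply parts 2 times (tabular method): alternate signs, differentiate u down to 0, integrate dv up.

r**2*sin(2*r)/2 + r*sin(2*r) + r*cos(2*r)/2 + 5*sin(2*r)/4 + cos(2*r)/2 + C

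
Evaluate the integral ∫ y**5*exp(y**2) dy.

(y**4 - 2*y**2 + 2)*exp(y**2)/2 + C

Let u = y², du = 2y dy; rewrite as (1/2)∫ u^2·exp(1u) du.
Now integrate by parts 2 times.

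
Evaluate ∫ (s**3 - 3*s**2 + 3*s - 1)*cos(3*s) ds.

Use integration by parts with u = s**3 - 3*s**2 + 3*s - 1, dv = cos(3*s) ds, so v = sin(3*s)/3.
Apply parts 3 times (tabular method): alternate signs, differentiate u down to 0, integrate dv up.

s**3*sin(3*s)/3 - s**2*sin(3*s) + s**2*cos(3*s)/3 + 7*s*sin(3*s)/9 - 2*s*cos(3*s)/3 - sin(3*s)/9 + 7*cos(3*s)/27 + C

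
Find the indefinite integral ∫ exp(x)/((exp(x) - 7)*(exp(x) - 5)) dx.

Let u = e^x, du = e^x dx.
The integral becomes ∫ du/((u-5)(u-7)); decompose into partial fractions.

log(exp(x) - 7)/2 - log(exp(x) - 5)/2 + C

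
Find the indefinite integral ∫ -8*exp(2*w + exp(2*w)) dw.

-4*exp(exp(2*w)) + C

Let u = exp(2*w), so du = (2*exp(2*w)) dw.
Rewriting, the integral becomes -4·∫ e^u du = -4·e^u.
Substituting back, u = exp(2*w).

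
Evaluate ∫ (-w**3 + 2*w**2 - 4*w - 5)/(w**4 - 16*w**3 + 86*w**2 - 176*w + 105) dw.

Factor the denominator: (w - 7)*(w - 5)*(w - 3)*(w - 1).
Partial-fraction decomposition: 1/(6*(w - 1)) - 13/(8*(w - 3)) + 25/(4*(w - 5)) - 139/(24*(w - 7)).
Integrate each term: A/(w−a) contributes A·log|w−a|.

-139*log(w - 7)/24 + 25*log(w - 5)/4 - 13*log(w - 3)/8 + log(w - 1)/6 + C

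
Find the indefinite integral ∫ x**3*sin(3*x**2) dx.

-x**2*cos(3*x**2)/6 + sin(3*x**2)/18 + C

Let u = x², du = 2x dx; rewrite as (1/2)∫ u^1·sin(3u) du.
Now integrate by parts 1 time.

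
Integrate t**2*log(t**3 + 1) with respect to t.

t**3*log(t**3 + 1)/3 - t**3/3 + log(t**3 + 1)/3 + C

Let u = t**3 + 1, so du = (3*t**2) dt.
The integral becomes (1/3)·∫ log(u) du; integrate by parts with u′=log(u), dv′=du.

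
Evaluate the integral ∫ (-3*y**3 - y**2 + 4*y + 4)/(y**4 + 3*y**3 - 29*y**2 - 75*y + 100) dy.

-47*log(y - 5)/45 - log(y - 1)/30 + 164*log(y + 4)/45 - 167*log(y + 5)/30 + C

Factor the denominator: (y - 5)*(y - 1)*(y + 4)*(y + 5).
Partial-fraction decomposition: -167/(30*(y + 5)) + 164/(45*(y + 4)) - 1/(30*(y - 1)) - 47/(45*(y - 5)).
Integrate each term: A/(y−a) contributes A·log|y−a|.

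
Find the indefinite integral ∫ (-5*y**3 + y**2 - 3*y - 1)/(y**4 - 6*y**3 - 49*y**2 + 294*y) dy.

-log(y)/294 - 844*log(y - 7)/49 + 1063*log(y - 6)/78 - 892*log(y + 7)/637 + C

Factor the denominator: y*(y - 7)*(y - 6)*(y + 7).
Partial-fraction decomposition: -892/(637*(y + 7)) + 1063/(78*(y - 6)) - 844/(49*(y - 7)) - 1/(294*y).
Integrate each term: A/(y−a) contributes A·log|y−a|.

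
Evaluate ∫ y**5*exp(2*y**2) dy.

(2*y**4 - 2*y**2 + 1)*exp(2*y**2)/8 + C

Let u = y², du = 2y dy; rewrite as (1/2)∫ u^2·exp(2u) du.
Now integrate by parts 2 times.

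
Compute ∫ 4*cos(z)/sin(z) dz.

4*log(sin(z)) + C

Let u = sin(z), so du = (cos(z)) dz.
Rewriting, the integral becomes 4·∫ 1/u du = 4·log(u).
Substituting back, u = sin(z).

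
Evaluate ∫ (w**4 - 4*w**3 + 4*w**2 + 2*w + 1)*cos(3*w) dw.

Use integration by parts with u = w**4 - 4*w**3 + 4*w**2 + 2*w + 1, dv = cos(3*w) dw, so v = sin(3*w)/3.
Apply parts 4 times (tabular method): alternate signs, differentiate u down to 0, integrate dv up.

w**4*sin(3*w)/3 - 4*w**3*sin(3*w)/3 + 4*w**3*cos(3*w)/9 + 8*w**2*sin(3*w)/9 - 4*w**2*cos(3*w)/3 + 14*w*sin(3*w)/9 + 16*w*cos(3*w)/27 + 11*sin(3*w)/81 + 14*cos(3*w)/27 + C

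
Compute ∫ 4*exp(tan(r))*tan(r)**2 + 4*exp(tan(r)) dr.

Let u = tan(r), so du = (tan(r)**2 + 1) dr.
Rewriting, the integral becomes 4·∫ e^u du = 4·e^u.
Substituting back, u = tan(r).

4*exp(tan(r)) + C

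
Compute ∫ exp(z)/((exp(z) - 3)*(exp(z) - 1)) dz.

Let u = e^z, du = e^z dz.
The integral becomes ∫ du/((u-1)(u-3)); decompose into partial fractions.

log(exp(z) - 3)/2 - log(exp(z) - 1)/2 + C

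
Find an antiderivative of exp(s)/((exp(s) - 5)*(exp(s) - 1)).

Let u = e^s, du = e^s ds.
The integral becomes ∫ du/((u-1)(u-5)); decompose into partial fractions.

log(exp(s) - 5)/4 - log(exp(s) - 1)/4 + C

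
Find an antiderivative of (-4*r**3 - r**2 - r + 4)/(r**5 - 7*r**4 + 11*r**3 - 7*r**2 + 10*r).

Factor the denominator: r*(r - 5)*(r - 2)*(r**2 + 1).
Partial-fraction decomposition: -(12*r - 31)/(65*(r**2 + 1)) + 17/(15*(r - 2)) - 263/(195*(r - 5)) + 2/(5*r).
Integrate each term; A/(r−a) gives A·log|r−a|; the (Br+D)/(r²+p²) term gives a log and an atan.

2*log(r)/5 - 263*log(r - 5)/195 + 17*log(r - 2)/15 - 6*log(r**2 + 1)/65 + 31*atan(r)/65 + C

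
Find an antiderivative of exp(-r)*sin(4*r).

Let I denote the integral. Integrate by parts with u = sin(4*r), dv = exp(-r) dr, so v = -exp(-r): I = -exp(-r)*sin(4*r) + 4·∫ exp(-r)*cos(4*r) dr.
Apply parts again with u = cos(4*r), dv = exp(-r) dr: ∫ exp(-r)*cos(4*r) dr = -exp(-r)*cos(4*r) − 4·I. Substituting back brings back I: I = -exp(-r)*sin(4*r) - 4*exp(-r)*cos(4*r) − 16·I.
Solving for I: (1 + 16)·I equals the remaining terms, so I = (1/17)·(-exp(-r)*sin(4*r) - 4*exp(-r)*cos(4*r)).

-exp(-r)*sin(4*r)/17 - 4*exp(-r)*cos(4*r)/17 + C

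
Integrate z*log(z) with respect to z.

z**2*log(z)/2 - z**2/4 + C

Use integration by parts with u = log(z), dv = z dz.
Then du = 1/z dz and v = z**2/2.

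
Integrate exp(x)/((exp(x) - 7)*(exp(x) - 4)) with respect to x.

Let u = e^x, du = e^x dx.
The integral becomes ∫ du/((u-7)(u-4)); decompose into partial fractions.

log(exp(x) - 7)/3 - log(exp(x) - 4)/3 + C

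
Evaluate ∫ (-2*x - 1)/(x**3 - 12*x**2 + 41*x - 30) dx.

-13*log(x - 6)/5 + 11*log(x - 5)/4 - 3*log(x - 1)/20 + C

Factor the denominator: (x - 6)*(x - 5)*(x - 1).
Partial-fraction decomposition: -3/(20*(x - 1)) + 11/(4*(x - 5)) - 13/(5*(x - 6)).
Integrate each term: A/(x−a) contributes A·log|x−a|.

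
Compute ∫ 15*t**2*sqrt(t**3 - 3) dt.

10*(t**3 - 3)**(3/2)/3 + C

Let u = t**3 - 3, so du = (3*t**2) dt.
Rewriting, the integral becomes 5·∫ √u du = 5·(2/3)u^(3/2).
Substituting back, u = t**3 - 3.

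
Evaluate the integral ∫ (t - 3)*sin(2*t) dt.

-t*cos(2*t)/2 + sin(2*t)/4 + 3*cos(2*t)/2 + C

Use integration by parts with u = t - 3, dv = sin(2*t) dt, so v = -cos(2*t)/2.
Apply parts 1 times (tabular method): alternate signs, differentiate u down to 0, integrate dv up.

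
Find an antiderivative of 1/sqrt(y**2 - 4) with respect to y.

log(y + sqrt(y**2 - 4)) + C

Substitute y = 2·sec(θ), so dy = 2·sec(θ)*tan(θ) dθ and the radical becomes sqrt(y**2 - 4) = 2·tan(θ) by the Pythagorean identity.
Integrate the resulting trig expression in θ, then back-substitute sec(θ) = y/2, tan(θ) = sqrt(y**2 - 4)/2 (absorbing any constant into C).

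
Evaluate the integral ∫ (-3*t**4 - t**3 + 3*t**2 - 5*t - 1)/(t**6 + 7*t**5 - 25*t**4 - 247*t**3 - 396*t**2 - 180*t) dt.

Factor the denominator: t*(t - 6)*(t + 1)**2*(t + 5)*(t + 6).
Partial-fraction decomposition: 707/(360*(t + 6)) - 1651/(880*(t + 5)) + 41/(3920*(t + 1)) + 1/(28*(t + 1)**2) - 4027/(38808*(t - 6)) + 1/(180*t).
Integrate each term; A/(t−a) gives A·log|t−a|; A/(t−a)² gives −A/(t−a).

log(t)/180 - 4027*log(t - 6)/38808 + 41*log(t + 1)/3920 - 1651*log(t + 5)/880 + 707*log(t + 6)/360 - 1/(28*t + 28) + C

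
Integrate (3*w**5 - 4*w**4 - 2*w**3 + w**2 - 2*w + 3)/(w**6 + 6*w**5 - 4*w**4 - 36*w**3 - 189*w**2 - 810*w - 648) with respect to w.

1931*log(w - 4)/8750 - log(w + 1)/500 - 109*log(w + 3)/84 + 9343*log(w + 6)/2250 - 827*log(w**2 + 9)/22500 - 3493*atan(w/3)/5625 + C

Factor the denominator: (w - 4)*(w + 1)*(w + 3)*(w + 6)*(w**2 + 9).
Partial-fraction decomposition: -(827*w + 20958)/(11250*(w**2 + 9)) + 9343/(2250*(w + 6)) - 109/(84*(w + 3)) - 1/(500*(w + 1)) + 1931/(8750*(w - 4)).
Integrate each term; A/(w−a) gives A·log|w−a|; the (Bw+D)/(w²+p²) term gives a log and an atan.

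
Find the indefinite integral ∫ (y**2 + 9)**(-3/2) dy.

y/(9*sqrt(y**2 + 9)) + C

Substitute y = 3·tan(θ), so dy = 3·sec(θ)^2 dθ and the radical becomes sqrt(y**2 + 9) = 3·sec(θ) by the Pythagorean identity.
Integrate the resulting trig expression in θ, then back-substitute tan(θ) = y/3, sec(θ) = sqrt(y**2 + 9)/3 (absorbing any constant into C).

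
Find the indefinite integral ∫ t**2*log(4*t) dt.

t**3*(log(t) + 2*log(2))/3 - t**3/9 + C

Use integration by parts with u = log(4*t), dv = t**2 dt.
Then du = 1/t dt and v = t**3/3.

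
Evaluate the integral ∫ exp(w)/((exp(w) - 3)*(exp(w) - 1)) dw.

Let u = e^w, du = e^w dw.
The integral becomes ∫ du/((u-3)(u-1)); decompose into partial fractions.

log(exp(w) - 3)/2 - log(exp(w) - 1)/2 + C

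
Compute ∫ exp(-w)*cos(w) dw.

exp(-w)*sin(w)/2 - exp(-w)*cos(w)/2 + C

Let I denote the integral. Integrate by parts with u = cos(w), dv = exp(-w) dw, so v = -exp(-w): I = -exp(-w)*cos(w) − ∫ exp(-w)*sin(w) dw.
Apply parts again with u = sin(w), dv = exp(-w) dw: ∫ exp(-w)*sin(w) dw = -exp(-w)*sin(w) + I. Substituting back brings back I: I = exp(-w)*sin(w) - exp(-w)*cos(w) − I.
Solving for I: (1 + 1)·I equals the remaining terms, so I = (1/2)·(exp(-w)*sin(w) - exp(-w)*cos(w)).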